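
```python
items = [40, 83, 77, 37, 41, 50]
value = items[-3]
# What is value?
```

items has length 6. Negative index -3 maps to positive index 6 + (-3) = 3. items[3] = 37.

37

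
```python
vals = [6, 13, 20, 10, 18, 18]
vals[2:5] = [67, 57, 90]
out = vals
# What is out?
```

vals starts as [6, 13, 20, 10, 18, 18] (length 6). The slice vals[2:5] covers indices [2, 3, 4] with values [20, 10, 18]. Replacing that slice with [67, 57, 90] (same length) produces [6, 13, 67, 57, 90, 18].

[6, 13, 67, 57, 90, 18]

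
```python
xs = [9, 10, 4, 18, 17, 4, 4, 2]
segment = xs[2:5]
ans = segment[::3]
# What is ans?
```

xs has length 8. The slice xs[2:5] selects indices [2, 3, 4] (2->4, 3->18, 4->17), giving [4, 18, 17]. So segment = [4, 18, 17]. segment has length 3. The slice segment[::3] selects indices [0] (0->4), giving [4].

[4]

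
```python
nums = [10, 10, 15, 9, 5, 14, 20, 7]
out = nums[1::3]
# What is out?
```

nums has length 8. The slice nums[1::3] selects indices [1, 4, 7] (1->10, 4->5, 7->7), giving [10, 5, 7].

[10, 5, 7]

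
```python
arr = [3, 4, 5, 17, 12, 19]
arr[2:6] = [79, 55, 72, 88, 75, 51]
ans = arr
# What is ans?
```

arr starts as [3, 4, 5, 17, 12, 19] (length 6). The slice arr[2:6] covers indices [2, 3, 4, 5] with values [5, 17, 12, 19]. Replacing that slice with [79, 55, 72, 88, 75, 51] (different length) produces [3, 4, 79, 55, 72, 88, 75, 51].

[3, 4, 79, 55, 72, 88, 75, 51]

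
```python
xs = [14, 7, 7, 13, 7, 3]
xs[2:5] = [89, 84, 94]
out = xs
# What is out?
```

xs starts as [14, 7, 7, 13, 7, 3] (length 6). The slice xs[2:5] covers indices [2, 3, 4] with values [7, 13, 7]. Replacing that slice with [89, 84, 94] (same length) produces [14, 7, 89, 84, 94, 3].

[14, 7, 89, 84, 94, 3]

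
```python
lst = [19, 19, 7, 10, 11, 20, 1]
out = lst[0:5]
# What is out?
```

lst has length 7. The slice lst[0:5] selects indices [0, 1, 2, 3, 4] (0->19, 1->19, 2->7, 3->10, 4->11), giving [19, 19, 7, 10, 11].

[19, 19, 7, 10, 11]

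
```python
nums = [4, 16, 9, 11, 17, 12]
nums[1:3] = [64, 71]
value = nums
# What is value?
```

nums starts as [4, 16, 9, 11, 17, 12] (length 6). The slice nums[1:3] covers indices [1, 2] with values [16, 9]. Replacing that slice with [64, 71] (same length) produces [4, 64, 71, 11, 17, 12].

[4, 64, 71, 11, 17, 12]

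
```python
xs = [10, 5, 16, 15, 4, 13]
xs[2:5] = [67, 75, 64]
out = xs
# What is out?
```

xs starts as [10, 5, 16, 15, 4, 13] (length 6). The slice xs[2:5] covers indices [2, 3, 4] with values [16, 15, 4]. Replacing that slice with [67, 75, 64] (same length) produces [10, 5, 67, 75, 64, 13].

[10, 5, 67, 75, 64, 13]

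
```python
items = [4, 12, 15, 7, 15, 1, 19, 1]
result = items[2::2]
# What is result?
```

items has length 8. The slice items[2::2] selects indices [2, 4, 6] (2->15, 4->15, 6->19), giving [15, 15, 19].

[15, 15, 19]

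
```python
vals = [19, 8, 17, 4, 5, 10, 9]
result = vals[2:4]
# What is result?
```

vals has length 7. The slice vals[2:4] selects indices [2, 3] (2->17, 3->4), giving [17, 4].

[17, 4]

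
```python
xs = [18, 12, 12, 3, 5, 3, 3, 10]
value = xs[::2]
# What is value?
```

xs has length 8. The slice xs[::2] selects indices [0, 2, 4, 6] (0->18, 2->12, 4->5, 6->3), giving [18, 12, 5, 3].

[18, 12, 5, 3]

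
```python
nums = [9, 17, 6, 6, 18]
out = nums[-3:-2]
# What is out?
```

nums has length 5. The slice nums[-3:-2] selects indices [2] (2->6), giving [6].

[6]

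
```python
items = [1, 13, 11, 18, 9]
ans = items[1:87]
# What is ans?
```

items has length 5. The slice items[1:87] selects indices [1, 2, 3, 4] (1->13, 2->11, 3->18, 4->9), giving [13, 11, 18, 9].

[13, 11, 18, 9]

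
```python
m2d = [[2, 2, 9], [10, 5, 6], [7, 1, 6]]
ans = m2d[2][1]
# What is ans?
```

m2d[2] = [7, 1, 6]. Taking column 1 of that row yields 1.

1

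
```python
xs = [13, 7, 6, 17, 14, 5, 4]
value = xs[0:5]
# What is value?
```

xs has length 7. The slice xs[0:5] selects indices [0, 1, 2, 3, 4] (0->13, 1->7, 2->6, 3->17, 4->14), giving [13, 7, 6, 17, 14].

[13, 7, 6, 17, 14]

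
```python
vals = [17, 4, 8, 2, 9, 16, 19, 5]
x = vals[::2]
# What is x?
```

vals has length 8. The slice vals[::2] selects indices [0, 2, 4, 6] (0->17, 2->8, 4->9, 6->19), giving [17, 8, 9, 19].

[17, 8, 9, 19]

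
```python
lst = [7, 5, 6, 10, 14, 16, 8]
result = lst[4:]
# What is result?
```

lst has length 7. The slice lst[4:] selects indices [4, 5, 6] (4->14, 5->16, 6->8), giving [14, 16, 8].

[14, 16, 8]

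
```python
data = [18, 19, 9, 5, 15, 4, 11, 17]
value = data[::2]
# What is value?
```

data has length 8. The slice data[::2] selects indices [0, 2, 4, 6] (0->18, 2->9, 4->15, 6->11), giving [18, 9, 15, 11].

[18, 9, 15, 11]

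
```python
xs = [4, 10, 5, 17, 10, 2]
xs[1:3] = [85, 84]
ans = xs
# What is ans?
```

xs starts as [4, 10, 5, 17, 10, 2] (length 6). The slice xs[1:3] covers indices [1, 2] with values [10, 5]. Replacing that slice with [85, 84] (same length) produces [4, 85, 84, 17, 10, 2].

[4, 85, 84, 17, 10, 2]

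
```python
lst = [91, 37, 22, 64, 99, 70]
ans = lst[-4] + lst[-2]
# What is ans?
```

lst has length 6. Negative index -4 maps to positive index 6 + (-4) = 2. lst[2] = 22.
lst has length 6. Negative index -2 maps to positive index 6 + (-2) = 4. lst[4] = 99.
Sum: 22 + 99 = 121.

121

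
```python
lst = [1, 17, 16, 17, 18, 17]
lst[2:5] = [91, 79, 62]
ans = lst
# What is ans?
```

lst starts as [1, 17, 16, 17, 18, 17] (length 6). The slice lst[2:5] covers indices [2, 3, 4] with values [16, 17, 18]. Replacing that slice with [91, 79, 62] (same length) produces [1, 17, 91, 79, 62, 17].

[1, 17, 91, 79, 62, 17]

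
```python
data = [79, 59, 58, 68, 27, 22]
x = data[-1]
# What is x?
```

data has length 6. Negative index -1 maps to positive index 6 + (-1) = 5. data[5] = 22.

22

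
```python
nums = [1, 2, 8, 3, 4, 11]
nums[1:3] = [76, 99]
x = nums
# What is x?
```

nums starts as [1, 2, 8, 3, 4, 11] (length 6). The slice nums[1:3] covers indices [1, 2] with values [2, 8]. Replacing that slice with [76, 99] (same length) produces [1, 76, 99, 3, 4, 11].

[1, 76, 99, 3, 4, 11]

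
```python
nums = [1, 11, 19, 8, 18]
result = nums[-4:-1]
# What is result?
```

nums has length 5. The slice nums[-4:-1] selects indices [1, 2, 3] (1->11, 2->19, 3->8), giving [11, 19, 8].

[11, 19, 8]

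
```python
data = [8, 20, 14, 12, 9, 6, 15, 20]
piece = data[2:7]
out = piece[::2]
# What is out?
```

data has length 8. The slice data[2:7] selects indices [2, 3, 4, 5, 6] (2->14, 3->12, 4->9, 5->6, 6->15), giving [14, 12, 9, 6, 15]. So piece = [14, 12, 9, 6, 15]. piece has length 5. The slice piece[::2] selects indices [0, 2, 4] (0->14, 2->9, 4->15), giving [14, 9, 15].

[14, 9, 15]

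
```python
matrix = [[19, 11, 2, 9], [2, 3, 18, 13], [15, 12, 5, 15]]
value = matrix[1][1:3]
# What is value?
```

matrix[1] = [2, 3, 18, 13]. matrix[1] has length 4. The slice matrix[1][1:3] selects indices [1, 2] (1->3, 2->18), giving [3, 18].

[3, 18]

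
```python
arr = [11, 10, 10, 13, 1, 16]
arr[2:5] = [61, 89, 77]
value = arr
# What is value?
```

arr starts as [11, 10, 10, 13, 1, 16] (length 6). The slice arr[2:5] covers indices [2, 3, 4] with values [10, 13, 1]. Replacing that slice with [61, 89, 77] (same length) produces [11, 10, 61, 89, 77, 16].

[11, 10, 61, 89, 77, 16]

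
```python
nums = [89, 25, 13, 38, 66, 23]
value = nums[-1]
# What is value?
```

nums has length 6. Negative index -1 maps to positive index 6 + (-1) = 5. nums[5] = 23.

23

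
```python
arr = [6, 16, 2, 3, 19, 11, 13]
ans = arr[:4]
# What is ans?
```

arr has length 7. The slice arr[:4] selects indices [0, 1, 2, 3] (0->6, 1->16, 2->2, 3->3), giving [6, 16, 2, 3].

[6, 16, 2, 3]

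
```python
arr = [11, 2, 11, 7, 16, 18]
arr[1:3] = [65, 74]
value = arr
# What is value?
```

arr starts as [11, 2, 11, 7, 16, 18] (length 6). The slice arr[1:3] covers indices [1, 2] with values [2, 11]. Replacing that slice with [65, 74] (same length) produces [11, 65, 74, 7, 16, 18].

[11, 65, 74, 7, 16, 18]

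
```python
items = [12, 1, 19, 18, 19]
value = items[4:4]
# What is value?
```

items has length 5. The slice items[4:4] resolves to an empty index range, so the result is [].

[]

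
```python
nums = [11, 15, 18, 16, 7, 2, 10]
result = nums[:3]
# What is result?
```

nums has length 7. The slice nums[:3] selects indices [0, 1, 2] (0->11, 1->15, 2->18), giving [11, 15, 18].

[11, 15, 18]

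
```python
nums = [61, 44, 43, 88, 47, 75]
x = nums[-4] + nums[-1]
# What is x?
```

nums has length 6. Negative index -4 maps to positive index 6 + (-4) = 2. nums[2] = 43.
nums has length 6. Negative index -1 maps to positive index 6 + (-1) = 5. nums[5] = 75.
Sum: 43 + 75 = 118.

118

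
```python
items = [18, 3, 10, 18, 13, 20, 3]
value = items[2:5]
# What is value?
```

items has length 7. The slice items[2:5] selects indices [2, 3, 4] (2->10, 3->18, 4->13), giving [10, 18, 13].

[10, 18, 13]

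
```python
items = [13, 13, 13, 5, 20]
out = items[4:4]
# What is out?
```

items has length 5. The slice items[4:4] resolves to an empty index range, so the result is [].

[]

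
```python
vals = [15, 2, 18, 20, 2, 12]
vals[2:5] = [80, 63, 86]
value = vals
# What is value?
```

vals starts as [15, 2, 18, 20, 2, 12] (length 6). The slice vals[2:5] covers indices [2, 3, 4] with values [18, 20, 2]. Replacing that slice with [80, 63, 86] (same length) produces [15, 2, 80, 63, 86, 12].

[15, 2, 80, 63, 86, 12]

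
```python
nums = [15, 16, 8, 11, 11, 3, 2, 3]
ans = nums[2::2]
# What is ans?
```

nums has length 8. The slice nums[2::2] selects indices [2, 4, 6] (2->8, 4->11, 6->2), giving [8, 11, 2].

[8, 11, 2]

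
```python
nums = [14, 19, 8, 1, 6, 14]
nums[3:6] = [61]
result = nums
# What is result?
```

nums starts as [14, 19, 8, 1, 6, 14] (length 6). The slice nums[3:6] covers indices [3, 4, 5] with values [1, 6, 14]. Replacing that slice with [61] (different length) produces [14, 19, 8, 61].

[14, 19, 8, 61]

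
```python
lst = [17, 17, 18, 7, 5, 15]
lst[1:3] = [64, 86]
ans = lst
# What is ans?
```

lst starts as [17, 17, 18, 7, 5, 15] (length 6). The slice lst[1:3] covers indices [1, 2] with values [17, 18]. Replacing that slice with [64, 86] (same length) produces [17, 64, 86, 7, 5, 15].

[17, 64, 86, 7, 5, 15]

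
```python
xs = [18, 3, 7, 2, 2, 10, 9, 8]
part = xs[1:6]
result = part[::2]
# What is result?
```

xs has length 8. The slice xs[1:6] selects indices [1, 2, 3, 4, 5] (1->3, 2->7, 3->2, 4->2, 5->10), giving [3, 7, 2, 2, 10]. So part = [3, 7, 2, 2, 10]. part has length 5. The slice part[::2] selects indices [0, 2, 4] (0->3, 2->2, 4->10), giving [3, 2, 10].

[3, 2, 10]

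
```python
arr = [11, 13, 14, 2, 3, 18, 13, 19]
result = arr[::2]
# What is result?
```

arr has length 8. The slice arr[::2] selects indices [0, 2, 4, 6] (0->11, 2->14, 4->3, 6->13), giving [11, 14, 3, 13].

[11, 14, 3, 13]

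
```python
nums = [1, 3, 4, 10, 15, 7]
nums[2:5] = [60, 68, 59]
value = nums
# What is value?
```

nums starts as [1, 3, 4, 10, 15, 7] (length 6). The slice nums[2:5] covers indices [2, 3, 4] with values [4, 10, 15]. Replacing that slice with [60, 68, 59] (same length) produces [1, 3, 60, 68, 59, 7].

[1, 3, 60, 68, 59, 7]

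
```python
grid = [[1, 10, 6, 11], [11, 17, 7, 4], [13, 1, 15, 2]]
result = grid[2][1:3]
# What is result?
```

grid[2] = [13, 1, 15, 2]. grid[2] has length 4. The slice grid[2][1:3] selects indices [1, 2] (1->1, 2->15), giving [1, 15].

[1, 15]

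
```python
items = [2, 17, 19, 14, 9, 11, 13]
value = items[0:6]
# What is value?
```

items has length 7. The slice items[0:6] selects indices [0, 1, 2, 3, 4, 5] (0->2, 1->17, 2->19, 3->14, 4->9, 5->11), giving [2, 17, 19, 14, 9, 11].

[2, 17, 19, 14, 9, 11]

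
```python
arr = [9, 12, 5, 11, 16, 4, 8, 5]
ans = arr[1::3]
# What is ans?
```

arr has length 8. The slice arr[1::3] selects indices [1, 4, 7] (1->12, 4->16, 7->5), giving [12, 16, 5].

[12, 16, 5]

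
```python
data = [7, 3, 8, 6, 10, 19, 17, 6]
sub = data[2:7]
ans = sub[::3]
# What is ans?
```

data has length 8. The slice data[2:7] selects indices [2, 3, 4, 5, 6] (2->8, 3->6, 4->10, 5->19, 6->17), giving [8, 6, 10, 19, 17]. So sub = [8, 6, 10, 19, 17]. sub has length 5. The slice sub[::3] selects indices [0, 3] (0->8, 3->19), giving [8, 19].

[8, 19]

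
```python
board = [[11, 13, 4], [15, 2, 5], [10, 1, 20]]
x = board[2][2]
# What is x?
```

board[2] = [10, 1, 20]. Taking column 2 of that row yields 20.

20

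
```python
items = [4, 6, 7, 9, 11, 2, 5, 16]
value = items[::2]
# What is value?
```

items has length 8. The slice items[::2] selects indices [0, 2, 4, 6] (0->4, 2->7, 4->11, 6->5), giving [4, 7, 11, 5].

[4, 7, 11, 5]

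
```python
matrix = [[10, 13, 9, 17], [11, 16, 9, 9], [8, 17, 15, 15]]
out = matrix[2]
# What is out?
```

matrix has 3 rows. Row 2 is [8, 17, 15, 15].

[8, 17, 15, 15]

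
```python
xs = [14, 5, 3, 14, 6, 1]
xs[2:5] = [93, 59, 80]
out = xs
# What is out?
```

xs starts as [14, 5, 3, 14, 6, 1] (length 6). The slice xs[2:5] covers indices [2, 3, 4] with values [3, 14, 6]. Replacing that slice with [93, 59, 80] (same length) produces [14, 5, 93, 59, 80, 1].

[14, 5, 93, 59, 80, 1]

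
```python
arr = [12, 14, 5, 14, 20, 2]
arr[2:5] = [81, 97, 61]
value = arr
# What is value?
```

arr starts as [12, 14, 5, 14, 20, 2] (length 6). The slice arr[2:5] covers indices [2, 3, 4] with values [5, 14, 20]. Replacing that slice with [81, 97, 61] (same length) produces [12, 14, 81, 97, 61, 2].

[12, 14, 81, 97, 61, 2]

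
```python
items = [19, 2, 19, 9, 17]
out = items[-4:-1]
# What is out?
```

items has length 5. The slice items[-4:-1] selects indices [1, 2, 3] (1->2, 2->19, 3->9), giving [2, 19, 9].

[2, 19, 9]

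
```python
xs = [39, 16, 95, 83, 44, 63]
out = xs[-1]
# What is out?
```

xs has length 6. Negative index -1 maps to positive index 6 + (-1) = 5. xs[5] = 63.

63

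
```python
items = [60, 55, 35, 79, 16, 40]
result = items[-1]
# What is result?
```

items has length 6. Negative index -1 maps to positive index 6 + (-1) = 5. items[5] = 40.

40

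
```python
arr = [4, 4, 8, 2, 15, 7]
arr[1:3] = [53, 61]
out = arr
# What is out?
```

arr starts as [4, 4, 8, 2, 15, 7] (length 6). The slice arr[1:3] covers indices [1, 2] with values [4, 8]. Replacing that slice with [53, 61] (same length) produces [4, 53, 61, 2, 15, 7].

[4, 53, 61, 2, 15, 7]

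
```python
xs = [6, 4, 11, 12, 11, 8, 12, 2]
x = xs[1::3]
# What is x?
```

xs has length 8. The slice xs[1::3] selects indices [1, 4, 7] (1->4, 4->11, 7->2), giving [4, 11, 2].

[4, 11, 2]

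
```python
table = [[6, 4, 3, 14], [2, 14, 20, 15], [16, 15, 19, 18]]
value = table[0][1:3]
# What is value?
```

table[0] = [6, 4, 3, 14]. table[0] has length 4. The slice table[0][1:3] selects indices [1, 2] (1->4, 2->3), giving [4, 3].

[4, 3]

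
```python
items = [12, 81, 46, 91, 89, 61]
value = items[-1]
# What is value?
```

items has length 6. Negative index -1 maps to positive index 6 + (-1) = 5. items[5] = 61.

61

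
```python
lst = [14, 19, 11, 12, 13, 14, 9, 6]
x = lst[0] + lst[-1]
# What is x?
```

lst has length 8. lst[0] = 14.
lst has length 8. Negative index -1 maps to positive index 8 + (-1) = 7. lst[7] = 6.
Sum: 14 + 6 = 20.

20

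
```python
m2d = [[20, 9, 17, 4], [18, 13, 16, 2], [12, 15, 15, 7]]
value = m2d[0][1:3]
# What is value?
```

m2d[0] = [20, 9, 17, 4]. m2d[0] has length 4. The slice m2d[0][1:3] selects indices [1, 2] (1->9, 2->17), giving [9, 17].

[9, 17]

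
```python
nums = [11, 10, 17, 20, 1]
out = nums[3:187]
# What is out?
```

nums has length 5. The slice nums[3:187] selects indices [3, 4] (3->20, 4->1), giving [20, 1].

[20, 1]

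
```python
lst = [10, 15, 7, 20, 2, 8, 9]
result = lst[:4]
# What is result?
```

lst has length 7. The slice lst[:4] selects indices [0, 1, 2, 3] (0->10, 1->15, 2->7, 3->20), giving [10, 15, 7, 20].

[10, 15, 7, 20]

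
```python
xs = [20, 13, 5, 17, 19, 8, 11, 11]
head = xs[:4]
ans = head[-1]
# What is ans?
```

xs has length 8. The slice xs[:4] selects indices [0, 1, 2, 3] (0->20, 1->13, 2->5, 3->17), giving [20, 13, 5, 17]. So head = [20, 13, 5, 17]. Then head[-1] = 17.

17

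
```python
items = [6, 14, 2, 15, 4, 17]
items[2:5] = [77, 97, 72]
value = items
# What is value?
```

items starts as [6, 14, 2, 15, 4, 17] (length 6). The slice items[2:5] covers indices [2, 3, 4] with values [2, 15, 4]. Replacing that slice with [77, 97, 72] (same length) produces [6, 14, 77, 97, 72, 17].

[6, 14, 77, 97, 72, 17]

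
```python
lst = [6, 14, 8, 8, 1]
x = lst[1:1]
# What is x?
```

lst has length 5. The slice lst[1:1] resolves to an empty index range, so the result is [].

[]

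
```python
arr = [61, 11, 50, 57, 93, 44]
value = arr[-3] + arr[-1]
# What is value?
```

arr has length 6. Negative index -3 maps to positive index 6 + (-3) = 3. arr[3] = 57.
arr has length 6. Negative index -1 maps to positive index 6 + (-1) = 5. arr[5] = 44.
Sum: 57 + 44 = 101.

101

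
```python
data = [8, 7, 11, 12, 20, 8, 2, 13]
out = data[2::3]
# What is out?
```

data has length 8. The slice data[2::3] selects indices [2, 5] (2->11, 5->8), giving [11, 8].

[11, 8]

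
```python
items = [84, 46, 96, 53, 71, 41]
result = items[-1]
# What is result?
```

items has length 6. Negative index -1 maps to positive index 6 + (-1) = 5. items[5] = 41.

41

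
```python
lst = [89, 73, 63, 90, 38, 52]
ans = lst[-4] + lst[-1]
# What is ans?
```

lst has length 6. Negative index -4 maps to positive index 6 + (-4) = 2. lst[2] = 63.
lst has length 6. Negative index -1 maps to positive index 6 + (-1) = 5. lst[5] = 52.
Sum: 63 + 52 = 115.

115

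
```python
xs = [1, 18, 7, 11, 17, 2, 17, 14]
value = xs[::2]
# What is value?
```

xs has length 8. The slice xs[::2] selects indices [0, 2, 4, 6] (0->1, 2->7, 4->17, 6->17), giving [1, 7, 17, 17].

[1, 7, 17, 17]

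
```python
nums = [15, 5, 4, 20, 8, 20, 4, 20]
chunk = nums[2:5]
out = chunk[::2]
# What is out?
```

nums has length 8. The slice nums[2:5] selects indices [2, 3, 4] (2->4, 3->20, 4->8), giving [4, 20, 8]. So chunk = [4, 20, 8]. chunk has length 3. The slice chunk[::2] selects indices [0, 2] (0->4, 2->8), giving [4, 8].

[4, 8]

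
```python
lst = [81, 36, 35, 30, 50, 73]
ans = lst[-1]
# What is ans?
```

lst has length 6. Negative index -1 maps to positive index 6 + (-1) = 5. lst[5] = 73.

73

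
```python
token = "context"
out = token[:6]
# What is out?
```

token has length 7. The slice token[:6] selects indices [0, 1, 2, 3, 4, 5] (0->'c', 1->'o', 2->'n', 3->'t', 4->'e', 5->'x'), giving 'contex'.

'contex'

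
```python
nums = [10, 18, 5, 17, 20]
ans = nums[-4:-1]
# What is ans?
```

nums has length 5. The slice nums[-4:-1] selects indices [1, 2, 3] (1->18, 2->5, 3->17), giving [18, 5, 17].

[18, 5, 17]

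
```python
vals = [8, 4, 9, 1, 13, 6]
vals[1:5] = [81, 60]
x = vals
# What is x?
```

vals starts as [8, 4, 9, 1, 13, 6] (length 6). The slice vals[1:5] covers indices [1, 2, 3, 4] with values [4, 9, 1, 13]. Replacing that slice with [81, 60] (different length) produces [8, 81, 60, 6].

[8, 81, 60, 6]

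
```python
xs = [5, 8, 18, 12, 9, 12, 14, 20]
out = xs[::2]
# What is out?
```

xs has length 8. The slice xs[::2] selects indices [0, 2, 4, 6] (0->5, 2->18, 4->9, 6->14), giving [5, 18, 9, 14].

[5, 18, 9, 14]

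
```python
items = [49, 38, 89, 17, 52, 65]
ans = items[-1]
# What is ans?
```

items has length 6. Negative index -1 maps to positive index 6 + (-1) = 5. items[5] = 65.

65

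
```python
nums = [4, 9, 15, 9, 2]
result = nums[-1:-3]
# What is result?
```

nums has length 5. The slice nums[-1:-3] resolves to an empty index range, so the result is [].

[]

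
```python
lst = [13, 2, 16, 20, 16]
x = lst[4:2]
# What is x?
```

lst has length 5. The slice lst[4:2] resolves to an empty index range, so the result is [].

[]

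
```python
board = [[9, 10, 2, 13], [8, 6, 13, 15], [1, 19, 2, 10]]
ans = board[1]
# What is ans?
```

board has 3 rows. Row 1 is [8, 6, 13, 15].

[8, 6, 13, 15]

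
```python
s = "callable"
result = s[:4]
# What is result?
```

s has length 8. The slice s[:4] selects indices [0, 1, 2, 3] (0->'c', 1->'a', 2->'l', 3->'l'), giving 'call'.

'call'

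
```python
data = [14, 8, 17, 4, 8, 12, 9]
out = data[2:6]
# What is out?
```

data has length 7. The slice data[2:6] selects indices [2, 3, 4, 5] (2->17, 3->4, 4->8, 5->12), giving [17, 4, 8, 12].

[17, 4, 8, 12]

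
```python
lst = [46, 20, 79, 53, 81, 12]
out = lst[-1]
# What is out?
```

lst has length 6. Negative index -1 maps to positive index 6 + (-1) = 5. lst[5] = 12.

12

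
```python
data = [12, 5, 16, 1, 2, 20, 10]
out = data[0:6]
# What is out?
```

data has length 7. The slice data[0:6] selects indices [0, 1, 2, 3, 4, 5] (0->12, 1->5, 2->16, 3->1, 4->2, 5->20), giving [12, 5, 16, 1, 2, 20].

[12, 5, 16, 1, 2, 20]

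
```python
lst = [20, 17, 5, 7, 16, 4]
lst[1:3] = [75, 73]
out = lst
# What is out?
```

lst starts as [20, 17, 5, 7, 16, 4] (length 6). The slice lst[1:3] covers indices [1, 2] with values [17, 5]. Replacing that slice with [75, 73] (same length) produces [20, 75, 73, 7, 16, 4].

[20, 75, 73, 7, 16, 4]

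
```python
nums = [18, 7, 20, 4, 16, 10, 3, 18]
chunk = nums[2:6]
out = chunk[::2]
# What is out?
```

nums has length 8. The slice nums[2:6] selects indices [2, 3, 4, 5] (2->20, 3->4, 4->16, 5->10), giving [20, 4, 16, 10]. So chunk = [20, 4, 16, 10]. chunk has length 4. The slice chunk[::2] selects indices [0, 2] (0->20, 2->16), giving [20, 16].

[20, 16]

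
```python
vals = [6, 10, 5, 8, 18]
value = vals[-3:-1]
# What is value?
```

vals has length 5. The slice vals[-3:-1] selects indices [2, 3] (2->5, 3->8), giving [5, 8].

[5, 8]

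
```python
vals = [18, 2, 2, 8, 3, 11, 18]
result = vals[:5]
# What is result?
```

vals has length 7. The slice vals[:5] selects indices [0, 1, 2, 3, 4] (0->18, 1->2, 2->2, 3->8, 4->3), giving [18, 2, 2, 8, 3].

[18, 2, 2, 8, 3]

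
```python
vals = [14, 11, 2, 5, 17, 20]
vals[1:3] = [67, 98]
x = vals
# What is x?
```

vals starts as [14, 11, 2, 5, 17, 20] (length 6). The slice vals[1:3] covers indices [1, 2] with values [11, 2]. Replacing that slice with [67, 98] (same length) produces [14, 67, 98, 5, 17, 20].

[14, 67, 98, 5, 17, 20]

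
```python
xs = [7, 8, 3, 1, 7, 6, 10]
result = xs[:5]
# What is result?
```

xs has length 7. The slice xs[:5] selects indices [0, 1, 2, 3, 4] (0->7, 1->8, 2->3, 3->1, 4->7), giving [7, 8, 3, 1, 7].

[7, 8, 3, 1, 7]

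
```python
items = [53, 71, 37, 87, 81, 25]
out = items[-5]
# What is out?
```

items has length 6. Negative index -5 maps to positive index 6 + (-5) = 1. items[1] = 71.

71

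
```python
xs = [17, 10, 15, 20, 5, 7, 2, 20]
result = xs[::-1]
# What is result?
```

xs has length 8. The slice xs[::-1] selects indices [7, 6, 5, 4, 3, 2, 1, 0] (7->20, 6->2, 5->7, 4->5, 3->20, 2->15, 1->10, 0->17), giving [20, 2, 7, 5, 20, 15, 10, 17].

[20, 2, 7, 5, 20, 15, 10, 17]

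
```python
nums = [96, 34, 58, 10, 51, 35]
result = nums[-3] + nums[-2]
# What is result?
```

nums has length 6. Negative index -3 maps to positive index 6 + (-3) = 3. nums[3] = 10.
nums has length 6. Negative index -2 maps to positive index 6 + (-2) = 4. nums[4] = 51.
Sum: 10 + 51 = 61.

61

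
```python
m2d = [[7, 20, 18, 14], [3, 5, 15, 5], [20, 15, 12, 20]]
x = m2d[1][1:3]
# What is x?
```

m2d[1] = [3, 5, 15, 5]. m2d[1] has length 4. The slice m2d[1][1:3] selects indices [1, 2] (1->5, 2->15), giving [5, 15].

[5, 15]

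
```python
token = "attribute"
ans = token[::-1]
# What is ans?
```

token has length 9. The slice token[::-1] selects indices [8, 7, 6, 5, 4, 3, 2, 1, 0] (8->'e', 7->'t', 6->'u', 5->'b', 4->'i', 3->'r', 2->'t', 1->'t', 0->'a'), giving 'etubirtta'.

'etubirtta'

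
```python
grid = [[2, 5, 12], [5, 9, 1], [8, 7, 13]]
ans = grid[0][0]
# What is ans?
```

grid[0] = [2, 5, 12]. Taking column 0 of that row yields 2.

2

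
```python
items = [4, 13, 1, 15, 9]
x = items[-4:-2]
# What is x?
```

items has length 5. The slice items[-4:-2] selects indices [1, 2] (1->13, 2->1), giving [13, 1].

[13, 1]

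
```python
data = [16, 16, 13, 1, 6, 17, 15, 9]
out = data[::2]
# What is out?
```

data has length 8. The slice data[::2] selects indices [0, 2, 4, 6] (0->16, 2->13, 4->6, 6->15), giving [16, 13, 6, 15].

[16, 13, 6, 15]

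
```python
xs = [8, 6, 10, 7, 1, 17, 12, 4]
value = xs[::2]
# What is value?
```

xs has length 8. The slice xs[::2] selects indices [0, 2, 4, 6] (0->8, 2->10, 4->1, 6->12), giving [8, 10, 1, 12].

[8, 10, 1, 12]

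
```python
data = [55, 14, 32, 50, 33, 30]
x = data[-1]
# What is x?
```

data has length 6. Negative index -1 maps to positive index 6 + (-1) = 5. data[5] = 30.

30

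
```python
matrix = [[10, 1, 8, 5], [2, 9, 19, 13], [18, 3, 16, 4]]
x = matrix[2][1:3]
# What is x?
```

matrix[2] = [18, 3, 16, 4]. matrix[2] has length 4. The slice matrix[2][1:3] selects indices [1, 2] (1->3, 2->16), giving [3, 16].

[3, 16]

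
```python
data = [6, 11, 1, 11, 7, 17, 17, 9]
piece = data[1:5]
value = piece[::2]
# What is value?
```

data has length 8. The slice data[1:5] selects indices [1, 2, 3, 4] (1->11, 2->1, 3->11, 4->7), giving [11, 1, 11, 7]. So piece = [11, 1, 11, 7]. piece has length 4. The slice piece[::2] selects indices [0, 2] (0->11, 2->11), giving [11, 11].

[11, 11]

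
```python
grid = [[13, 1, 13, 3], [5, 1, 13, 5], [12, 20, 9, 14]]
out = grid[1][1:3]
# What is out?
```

grid[1] = [5, 1, 13, 5]. grid[1] has length 4. The slice grid[1][1:3] selects indices [1, 2] (1->1, 2->13), giving [1, 13].

[1, 13]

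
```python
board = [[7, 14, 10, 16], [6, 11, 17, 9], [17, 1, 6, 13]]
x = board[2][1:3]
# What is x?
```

board[2] = [17, 1, 6, 13]. board[2] has length 4. The slice board[2][1:3] selects indices [1, 2] (1->1, 2->6), giving [1, 6].

[1, 6]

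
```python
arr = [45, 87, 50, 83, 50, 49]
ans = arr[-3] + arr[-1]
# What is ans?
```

arr has length 6. Negative index -3 maps to positive index 6 + (-3) = 3. arr[3] = 83.
arr has length 6. Negative index -1 maps to positive index 6 + (-1) = 5. arr[5] = 49.
Sum: 83 + 49 = 132.

132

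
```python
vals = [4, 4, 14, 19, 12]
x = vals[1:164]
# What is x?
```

vals has length 5. The slice vals[1:164] selects indices [1, 2, 3, 4] (1->4, 2->14, 3->19, 4->12), giving [4, 14, 19, 12].

[4, 14, 19, 12]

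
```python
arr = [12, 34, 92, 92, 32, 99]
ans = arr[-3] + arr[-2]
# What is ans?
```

arr has length 6. Negative index -3 maps to positive index 6 + (-3) = 3. arr[3] = 92.
arr has length 6. Negative index -2 maps to positive index 6 + (-2) = 4. arr[4] = 32.
Sum: 92 + 32 = 124.

124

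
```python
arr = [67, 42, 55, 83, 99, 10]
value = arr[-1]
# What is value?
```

arr has length 6. Negative index -1 maps to positive index 6 + (-1) = 5. arr[5] = 10.

10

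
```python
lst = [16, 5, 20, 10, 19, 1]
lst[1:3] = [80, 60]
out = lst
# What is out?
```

lst starts as [16, 5, 20, 10, 19, 1] (length 6). The slice lst[1:3] covers indices [1, 2] with values [5, 20]. Replacing that slice with [80, 60] (same length) produces [16, 80, 60, 10, 19, 1].

[16, 80, 60, 10, 19, 1]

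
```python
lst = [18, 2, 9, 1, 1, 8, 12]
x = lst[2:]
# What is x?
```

lst has length 7. The slice lst[2:] selects indices [2, 3, 4, 5, 6] (2->9, 3->1, 4->1, 5->8, 6->12), giving [9, 1, 1, 8, 12].

[9, 1, 1, 8, 12]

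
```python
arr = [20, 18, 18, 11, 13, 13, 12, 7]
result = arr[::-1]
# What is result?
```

arr has length 8. The slice arr[::-1] selects indices [7, 6, 5, 4, 3, 2, 1, 0] (7->7, 6->12, 5->13, 4->13, 3->11, 2->18, 1->18, 0->20), giving [7, 12, 13, 13, 11, 18, 18, 20].

[7, 12, 13, 13, 11, 18, 18, 20]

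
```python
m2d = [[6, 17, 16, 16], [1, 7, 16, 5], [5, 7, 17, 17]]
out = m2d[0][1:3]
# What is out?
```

m2d[0] = [6, 17, 16, 16]. m2d[0] has length 4. The slice m2d[0][1:3] selects indices [1, 2] (1->17, 2->16), giving [17, 16].

[17, 16]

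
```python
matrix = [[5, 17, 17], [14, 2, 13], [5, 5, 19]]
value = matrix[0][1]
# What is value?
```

matrix[0] = [5, 17, 17]. Taking column 1 of that row yields 17.

17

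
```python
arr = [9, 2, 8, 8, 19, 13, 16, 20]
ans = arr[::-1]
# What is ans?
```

arr has length 8. The slice arr[::-1] selects indices [7, 6, 5, 4, 3, 2, 1, 0] (7->20, 6->16, 5->13, 4->19, 3->8, 2->8, 1->2, 0->9), giving [20, 16, 13, 19, 8, 8, 2, 9].

[20, 16, 13, 19, 8, 8, 2, 9]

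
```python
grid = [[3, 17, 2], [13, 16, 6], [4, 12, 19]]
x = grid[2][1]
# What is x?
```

grid[2] = [4, 12, 19]. Taking column 1 of that row yields 12.

12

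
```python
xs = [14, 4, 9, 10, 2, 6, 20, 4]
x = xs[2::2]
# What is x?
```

xs has length 8. The slice xs[2::2] selects indices [2, 4, 6] (2->9, 4->2, 6->20), giving [9, 2, 20].

[9, 2, 20]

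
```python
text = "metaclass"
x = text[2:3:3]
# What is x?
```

text has length 9. The slice text[2:3:3] selects indices [2] (2->'t'), giving 't'.

't'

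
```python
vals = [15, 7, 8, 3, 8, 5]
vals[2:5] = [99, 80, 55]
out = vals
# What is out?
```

vals starts as [15, 7, 8, 3, 8, 5] (length 6). The slice vals[2:5] covers indices [2, 3, 4] with values [8, 3, 8]. Replacing that slice with [99, 80, 55] (same length) produces [15, 7, 99, 80, 55, 5].

[15, 7, 99, 80, 55, 5]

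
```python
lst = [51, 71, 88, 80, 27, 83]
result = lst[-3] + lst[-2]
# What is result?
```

lst has length 6. Negative index -3 maps to positive index 6 + (-3) = 3. lst[3] = 80.
lst has length 6. Negative index -2 maps to positive index 6 + (-2) = 4. lst[4] = 27.
Sum: 80 + 27 = 107.

107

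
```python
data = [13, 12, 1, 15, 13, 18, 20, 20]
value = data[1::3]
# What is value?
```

data has length 8. The slice data[1::3] selects indices [1, 4, 7] (1->12, 4->13, 7->20), giving [12, 13, 20].

[12, 13, 20]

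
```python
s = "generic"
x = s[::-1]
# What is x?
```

s has length 7. The slice s[::-1] selects indices [6, 5, 4, 3, 2, 1, 0] (6->'c', 5->'i', 4->'r', 3->'e', 2->'n', 1->'e', 0->'g'), giving 'cireneg'.

'cireneg'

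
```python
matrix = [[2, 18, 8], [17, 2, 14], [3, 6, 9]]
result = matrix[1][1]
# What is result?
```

matrix[1] = [17, 2, 14]. Taking column 1 of that row yields 2.

2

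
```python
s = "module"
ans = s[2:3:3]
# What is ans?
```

s has length 6. The slice s[2:3:3] selects indices [2] (2->'d'), giving 'd'.

'd'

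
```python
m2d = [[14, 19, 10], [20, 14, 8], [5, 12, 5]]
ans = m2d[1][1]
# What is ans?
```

m2d[1] = [20, 14, 8]. Taking column 1 of that row yields 14.

14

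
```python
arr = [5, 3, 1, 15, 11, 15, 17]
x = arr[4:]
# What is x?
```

arr has length 7. The slice arr[4:] selects indices [4, 5, 6] (4->11, 5->15, 6->17), giving [11, 15, 17].

[11, 15, 17]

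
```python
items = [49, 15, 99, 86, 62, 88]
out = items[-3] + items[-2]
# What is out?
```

items has length 6. Negative index -3 maps to positive index 6 + (-3) = 3. items[3] = 86.
items has length 6. Negative index -2 maps to positive index 6 + (-2) = 4. items[4] = 62.
Sum: 86 + 62 = 148.

148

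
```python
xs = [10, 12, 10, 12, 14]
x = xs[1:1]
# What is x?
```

xs has length 5. The slice xs[1:1] resolves to an empty index range, so the result is [].

[]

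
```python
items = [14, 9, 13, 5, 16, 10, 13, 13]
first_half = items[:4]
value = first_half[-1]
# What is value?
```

items has length 8. The slice items[:4] selects indices [0, 1, 2, 3] (0->14, 1->9, 2->13, 3->5), giving [14, 9, 13, 5]. So first_half = [14, 9, 13, 5]. Then first_half[-1] = 5.

5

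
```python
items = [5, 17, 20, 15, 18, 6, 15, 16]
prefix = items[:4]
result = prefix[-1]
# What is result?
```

items has length 8. The slice items[:4] selects indices [0, 1, 2, 3] (0->5, 1->17, 2->20, 3->15), giving [5, 17, 20, 15]. So prefix = [5, 17, 20, 15]. Then prefix[-1] = 15.

15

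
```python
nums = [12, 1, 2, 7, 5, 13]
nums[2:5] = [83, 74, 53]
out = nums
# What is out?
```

nums starts as [12, 1, 2, 7, 5, 13] (length 6). The slice nums[2:5] covers indices [2, 3, 4] with values [2, 7, 5]. Replacing that slice with [83, 74, 53] (same length) produces [12, 1, 83, 74, 53, 13].

[12, 1, 83, 74, 53, 13]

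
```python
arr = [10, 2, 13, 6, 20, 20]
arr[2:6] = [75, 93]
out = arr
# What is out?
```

arr starts as [10, 2, 13, 6, 20, 20] (length 6). The slice arr[2:6] covers indices [2, 3, 4, 5] with values [13, 6, 20, 20]. Replacing that slice with [75, 93] (different length) produces [10, 2, 75, 93].

[10, 2, 75, 93]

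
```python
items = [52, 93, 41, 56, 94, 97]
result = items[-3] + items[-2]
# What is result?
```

items has length 6. Negative index -3 maps to positive index 6 + (-3) = 3. items[3] = 56.
items has length 6. Negative index -2 maps to positive index 6 + (-2) = 4. items[4] = 94.
Sum: 56 + 94 = 150.

150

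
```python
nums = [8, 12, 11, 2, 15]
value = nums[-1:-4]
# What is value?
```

nums has length 5. The slice nums[-1:-4] resolves to an empty index range, so the result is [].

[]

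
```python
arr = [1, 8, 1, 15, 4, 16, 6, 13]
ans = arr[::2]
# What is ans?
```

arr has length 8. The slice arr[::2] selects indices [0, 2, 4, 6] (0->1, 2->1, 4->4, 6->6), giving [1, 1, 4, 6].

[1, 1, 4, 6]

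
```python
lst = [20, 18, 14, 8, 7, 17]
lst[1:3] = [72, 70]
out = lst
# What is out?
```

lst starts as [20, 18, 14, 8, 7, 17] (length 6). The slice lst[1:3] covers indices [1, 2] with values [18, 14]. Replacing that slice with [72, 70] (same length) produces [20, 72, 70, 8, 7, 17].

[20, 72, 70, 8, 7, 17]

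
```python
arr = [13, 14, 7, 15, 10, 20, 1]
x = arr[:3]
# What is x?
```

arr has length 7. The slice arr[:3] selects indices [0, 1, 2] (0->13, 1->14, 2->7), giving [13, 14, 7].

[13, 14, 7]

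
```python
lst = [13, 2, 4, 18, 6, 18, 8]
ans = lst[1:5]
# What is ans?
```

lst has length 7. The slice lst[1:5] selects indices [1, 2, 3, 4] (1->2, 2->4, 3->18, 4->6), giving [2, 4, 18, 6].

[2, 4, 18, 6]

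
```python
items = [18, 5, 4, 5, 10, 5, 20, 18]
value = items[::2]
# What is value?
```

items has length 8. The slice items[::2] selects indices [0, 2, 4, 6] (0->18, 2->4, 4->10, 6->20), giving [18, 4, 10, 20].

[18, 4, 10, 20]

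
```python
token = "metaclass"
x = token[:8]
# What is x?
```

token has length 9. The slice token[:8] selects indices [0, 1, 2, 3, 4, 5, 6, 7] (0->'m', 1->'e', 2->'t', 3->'a', 4->'c', 5->'l', 6->'a', 7->'s'), giving 'metaclas'.

'metaclas'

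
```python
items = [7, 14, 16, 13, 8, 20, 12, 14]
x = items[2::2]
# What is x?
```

items has length 8. The slice items[2::2] selects indices [2, 4, 6] (2->16, 4->8, 6->12), giving [16, 8, 12].

[16, 8, 12]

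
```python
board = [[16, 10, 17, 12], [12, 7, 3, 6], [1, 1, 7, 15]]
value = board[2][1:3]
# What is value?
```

board[2] = [1, 1, 7, 15]. board[2] has length 4. The slice board[2][1:3] selects indices [1, 2] (1->1, 2->7), giving [1, 7].

[1, 7]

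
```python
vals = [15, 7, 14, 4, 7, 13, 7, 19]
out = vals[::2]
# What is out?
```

vals has length 8. The slice vals[::2] selects indices [0, 2, 4, 6] (0->15, 2->14, 4->7, 6->7), giving [15, 14, 7, 7].

[15, 14, 7, 7]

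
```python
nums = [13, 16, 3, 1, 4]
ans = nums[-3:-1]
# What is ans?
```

nums has length 5. The slice nums[-3:-1] selects indices [2, 3] (2->3, 3->1), giving [3, 1].

[3, 1]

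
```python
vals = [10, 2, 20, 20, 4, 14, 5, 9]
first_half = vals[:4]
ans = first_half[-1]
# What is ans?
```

vals has length 8. The slice vals[:4] selects indices [0, 1, 2, 3] (0->10, 1->2, 2->20, 3->20), giving [10, 2, 20, 20]. So first_half = [10, 2, 20, 20]. Then first_half[-1] = 20.

20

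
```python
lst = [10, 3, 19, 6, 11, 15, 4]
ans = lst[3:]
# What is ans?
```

lst has length 7. The slice lst[3:] selects indices [3, 4, 5, 6] (3->6, 4->11, 5->15, 6->4), giving [6, 11, 15, 4].

[6, 11, 15, 4]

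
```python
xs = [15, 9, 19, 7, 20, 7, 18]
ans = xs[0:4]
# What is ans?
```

xs has length 7. The slice xs[0:4] selects indices [0, 1, 2, 3] (0->15, 1->9, 2->19, 3->7), giving [15, 9, 19, 7].

[15, 9, 19, 7]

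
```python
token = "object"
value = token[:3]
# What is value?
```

token has length 6. The slice token[:3] selects indices [0, 1, 2] (0->'o', 1->'b', 2->'j'), giving 'obj'.

'obj'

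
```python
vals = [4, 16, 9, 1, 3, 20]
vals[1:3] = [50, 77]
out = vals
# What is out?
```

vals starts as [4, 16, 9, 1, 3, 20] (length 6). The slice vals[1:3] covers indices [1, 2] with values [16, 9]. Replacing that slice with [50, 77] (same length) produces [4, 50, 77, 1, 3, 20].

[4, 50, 77, 1, 3, 20]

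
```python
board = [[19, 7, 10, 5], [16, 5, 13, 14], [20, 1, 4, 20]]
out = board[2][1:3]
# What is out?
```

board[2] = [20, 1, 4, 20]. board[2] has length 4. The slice board[2][1:3] selects indices [1, 2] (1->1, 2->4), giving [1, 4].

[1, 4]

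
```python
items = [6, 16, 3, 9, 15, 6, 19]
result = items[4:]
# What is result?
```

items has length 7. The slice items[4:] selects indices [4, 5, 6] (4->15, 5->6, 6->19), giving [15, 6, 19].

[15, 6, 19]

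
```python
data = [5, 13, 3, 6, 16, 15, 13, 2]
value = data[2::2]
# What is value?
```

data has length 8. The slice data[2::2] selects indices [2, 4, 6] (2->3, 4->16, 6->13), giving [3, 16, 13].

[3, 16, 13]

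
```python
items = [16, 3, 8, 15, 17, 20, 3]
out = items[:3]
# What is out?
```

items has length 7. The slice items[:3] selects indices [0, 1, 2] (0->16, 1->3, 2->8), giving [16, 3, 8].

[16, 3, 8]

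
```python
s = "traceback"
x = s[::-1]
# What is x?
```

s has length 9. The slice s[::-1] selects indices [8, 7, 6, 5, 4, 3, 2, 1, 0] (8->'k', 7->'c', 6->'a', 5->'b', 4->'e', 3->'c', 2->'a', 1->'r', 0->'t'), giving 'kcabecart'.

'kcabecart'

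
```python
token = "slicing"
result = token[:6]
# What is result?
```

token has length 7. The slice token[:6] selects indices [0, 1, 2, 3, 4, 5] (0->'s', 1->'l', 2->'i', 3->'c', 4->'i', 5->'n'), giving 'slicin'.

'slicin'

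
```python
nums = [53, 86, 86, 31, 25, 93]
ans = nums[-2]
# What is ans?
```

nums has length 6. Negative index -2 maps to positive index 6 + (-2) = 4. nums[4] = 25.

25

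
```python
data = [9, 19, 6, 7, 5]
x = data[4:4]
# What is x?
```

data has length 5. The slice data[4:4] resolves to an empty index range, so the result is [].

[]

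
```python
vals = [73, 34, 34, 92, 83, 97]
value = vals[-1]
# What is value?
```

vals has length 6. Negative index -1 maps to positive index 6 + (-1) = 5. vals[5] = 97.

97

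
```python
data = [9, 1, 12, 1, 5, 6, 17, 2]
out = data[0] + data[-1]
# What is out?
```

data has length 8. data[0] = 9.
data has length 8. Negative index -1 maps to positive index 8 + (-1) = 7. data[7] = 2.
Sum: 9 + 2 = 11.

11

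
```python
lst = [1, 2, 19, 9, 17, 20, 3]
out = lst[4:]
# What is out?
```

lst has length 7. The slice lst[4:] selects indices [4, 5, 6] (4->17, 5->20, 6->3), giving [17, 20, 3].

[17, 20, 3]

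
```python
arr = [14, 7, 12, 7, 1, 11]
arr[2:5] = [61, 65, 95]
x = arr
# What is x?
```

arr starts as [14, 7, 12, 7, 1, 11] (length 6). The slice arr[2:5] covers indices [2, 3, 4] with values [12, 7, 1]. Replacing that slice with [61, 65, 95] (same length) produces [14, 7, 61, 65, 95, 11].

[14, 7, 61, 65, 95, 11]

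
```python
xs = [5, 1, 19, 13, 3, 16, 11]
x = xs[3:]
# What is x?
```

xs has length 7. The slice xs[3:] selects indices [3, 4, 5, 6] (3->13, 4->3, 5->16, 6->11), giving [13, 3, 16, 11].

[13, 3, 16, 11]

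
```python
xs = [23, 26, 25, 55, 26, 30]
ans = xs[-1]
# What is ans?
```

xs has length 6. Negative index -1 maps to positive index 6 + (-1) = 5. xs[5] = 30.

30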